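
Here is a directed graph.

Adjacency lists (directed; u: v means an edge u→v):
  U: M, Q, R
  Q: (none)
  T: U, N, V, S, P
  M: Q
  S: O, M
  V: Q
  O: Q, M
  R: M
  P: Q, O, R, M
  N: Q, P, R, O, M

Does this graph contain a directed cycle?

No

DFS with white/gray/black marking, starting from Q:
Q gray
Q black
U gray
  M gray
    M→Q: Q black — skip
  M black
  U→Q: Q black — skip
  R gray
    R→M: M black — skip
  R black
U black
T gray
  T→U: U black — skip
  N gray
    N→Q: Q black — skip
    P gray
      P→Q: Q black — skip
      O gray
        O→Q: Q black — skip
        O→M: M black — skip
      O black
      P→R: R black — skip
      P→M: M black — skip
    P black
    N→R: R black — skip
    N→O: O black — skip
    N→M: M black — skip
  N black
  V gray
    V→Q: Q black — skip
  V black
  S gray
    S→O: O black — skip
    S→M: M black — skip
  S black
  T→P: P black — skip
T black
Every edge goes to a white or black vertex — no back edge, so the graph is acyclic.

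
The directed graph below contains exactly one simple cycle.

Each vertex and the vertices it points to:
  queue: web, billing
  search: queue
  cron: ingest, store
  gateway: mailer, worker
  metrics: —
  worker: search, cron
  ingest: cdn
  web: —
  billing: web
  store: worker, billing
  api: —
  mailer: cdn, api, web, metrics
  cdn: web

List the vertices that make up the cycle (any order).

DFS with gray/black marking from worker:
worker gray
  search gray
    queue gray
      web gray
      web black
      billing gray
        billing→web: web black — skip
      billing black
    queue black
  search black
  cron gray
    ingest gray
      cdn gray
        cdn→web: web black — skip
      cdn black
    ingest black
    store gray
      store→worker: worker is gray → back edge
Back edge closes the cycle worker → cron → store → worker; its vertices are {cron, store, worker}.

cron, store, worker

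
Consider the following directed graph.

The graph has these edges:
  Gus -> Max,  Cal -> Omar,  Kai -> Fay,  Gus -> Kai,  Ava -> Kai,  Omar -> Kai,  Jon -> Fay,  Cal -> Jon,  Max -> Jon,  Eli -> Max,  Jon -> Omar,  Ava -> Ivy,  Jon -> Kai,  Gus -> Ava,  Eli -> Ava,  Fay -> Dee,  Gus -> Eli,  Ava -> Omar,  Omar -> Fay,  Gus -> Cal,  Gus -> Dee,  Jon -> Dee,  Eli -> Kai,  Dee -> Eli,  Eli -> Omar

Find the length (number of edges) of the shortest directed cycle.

4

For each vertex v, BFS finds the shortest path from v back to v.
The shortest such closed walk is Eli → Kai → Fay → Dee → Eli, length 4.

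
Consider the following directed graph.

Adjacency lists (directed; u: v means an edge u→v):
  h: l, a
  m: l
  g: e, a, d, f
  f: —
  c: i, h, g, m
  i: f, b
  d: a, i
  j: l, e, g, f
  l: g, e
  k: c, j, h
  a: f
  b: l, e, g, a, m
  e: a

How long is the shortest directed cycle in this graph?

For each vertex v, BFS finds the shortest path from v back to v.
The shortest such closed walk is i → b → g → d → i, length 4.

4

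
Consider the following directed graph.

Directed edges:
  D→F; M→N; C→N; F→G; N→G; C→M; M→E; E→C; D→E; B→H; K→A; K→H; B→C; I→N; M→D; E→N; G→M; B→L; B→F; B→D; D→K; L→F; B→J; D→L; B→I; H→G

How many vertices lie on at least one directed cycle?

10

A vertex is on a directed cycle iff it belongs to a strongly connected component of size ≥ 2 (or has a self-loop).
The vertices on cycles are {C, D, E, F, G, H, K, L, M, N} — 10 in total.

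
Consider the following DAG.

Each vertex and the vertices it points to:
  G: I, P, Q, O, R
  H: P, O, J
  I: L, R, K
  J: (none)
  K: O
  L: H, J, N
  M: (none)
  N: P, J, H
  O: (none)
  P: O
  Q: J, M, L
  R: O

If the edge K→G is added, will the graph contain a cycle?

Adding K→G creates a cycle iff G can already reach K.
Path from G: G → I → K.
So G → … → K → G is a cycle.

Yes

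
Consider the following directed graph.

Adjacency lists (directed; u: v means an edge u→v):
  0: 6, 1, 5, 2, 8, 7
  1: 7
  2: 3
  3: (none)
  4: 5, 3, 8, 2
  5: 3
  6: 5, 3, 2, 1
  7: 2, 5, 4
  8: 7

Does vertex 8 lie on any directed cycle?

Yes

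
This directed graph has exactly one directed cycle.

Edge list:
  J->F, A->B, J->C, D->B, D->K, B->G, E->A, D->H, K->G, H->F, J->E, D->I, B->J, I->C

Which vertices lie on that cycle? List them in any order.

A, B, E, J

DFS with gray/black marking from B:
B gray
  J gray
    F gray
    F black
    C gray
    C black
    E gray
      A gray
        A→B: B is gray → back edge
Back edge closes the cycle B → J → E → A → B; its vertices are {A, B, E, J}.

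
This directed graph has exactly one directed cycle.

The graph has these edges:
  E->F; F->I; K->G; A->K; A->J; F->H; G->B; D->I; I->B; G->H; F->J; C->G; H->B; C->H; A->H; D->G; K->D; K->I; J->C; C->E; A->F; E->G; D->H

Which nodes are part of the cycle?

C, E, F, J

DFS with gray/black marking from F:
F gray
  H gray
    B gray
    B black
  H black
  J gray
    C gray
      C→H: H black — skip
      E gray
        E→F: F is gray → back edge
Back edge closes the cycle F → J → C → E → F; its vertices are {C, E, F, J}.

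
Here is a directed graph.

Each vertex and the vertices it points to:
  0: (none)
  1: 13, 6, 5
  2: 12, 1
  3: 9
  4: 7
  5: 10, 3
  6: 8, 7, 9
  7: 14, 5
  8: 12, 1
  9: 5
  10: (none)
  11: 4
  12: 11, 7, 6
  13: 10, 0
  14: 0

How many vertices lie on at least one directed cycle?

A vertex is on a directed cycle iff it belongs to a strongly connected component of size ≥ 2 (or has a self-loop).
The vertices on cycles are {1, 3, 5, 6, 8, 9, 12} — 7 in total.

7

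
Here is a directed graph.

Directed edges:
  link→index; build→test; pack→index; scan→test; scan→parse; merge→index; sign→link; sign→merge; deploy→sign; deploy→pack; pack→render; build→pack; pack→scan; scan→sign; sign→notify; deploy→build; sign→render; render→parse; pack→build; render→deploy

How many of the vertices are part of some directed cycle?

6

A vertex is on a directed cycle iff it belongs to a strongly connected component of size ≥ 2 (or has a self-loop).
The vertices on cycles are {pack, scan, sign, build, deploy, render} — 6 in total.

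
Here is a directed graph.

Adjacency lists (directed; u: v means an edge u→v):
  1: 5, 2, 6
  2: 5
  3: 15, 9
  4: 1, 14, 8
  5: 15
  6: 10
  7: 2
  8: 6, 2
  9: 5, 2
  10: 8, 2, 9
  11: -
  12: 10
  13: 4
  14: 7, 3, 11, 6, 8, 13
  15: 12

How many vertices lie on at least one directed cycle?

11

A vertex is on a directed cycle iff it belongs to a strongly connected component of size ≥ 2 (or has a self-loop).
The vertices on cycles are {2, 4, 5, 6, 8, 9, 10, 12, 13, 14, 15} — 11 in total.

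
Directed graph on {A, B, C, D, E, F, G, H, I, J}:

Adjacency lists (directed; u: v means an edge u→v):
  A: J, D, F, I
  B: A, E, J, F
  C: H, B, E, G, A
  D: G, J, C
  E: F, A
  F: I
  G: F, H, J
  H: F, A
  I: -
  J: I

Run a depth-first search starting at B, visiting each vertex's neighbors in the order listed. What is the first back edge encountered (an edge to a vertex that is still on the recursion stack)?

H->A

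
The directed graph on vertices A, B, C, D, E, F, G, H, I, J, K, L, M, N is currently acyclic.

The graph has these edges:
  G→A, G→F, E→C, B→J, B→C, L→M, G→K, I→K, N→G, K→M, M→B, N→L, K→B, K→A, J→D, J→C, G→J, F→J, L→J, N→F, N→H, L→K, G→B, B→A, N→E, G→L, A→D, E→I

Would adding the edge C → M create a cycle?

Yes

Adding C→M creates a cycle iff M can already reach C.
Path from M: M → B → C.
So M → … → C → M is a cycle.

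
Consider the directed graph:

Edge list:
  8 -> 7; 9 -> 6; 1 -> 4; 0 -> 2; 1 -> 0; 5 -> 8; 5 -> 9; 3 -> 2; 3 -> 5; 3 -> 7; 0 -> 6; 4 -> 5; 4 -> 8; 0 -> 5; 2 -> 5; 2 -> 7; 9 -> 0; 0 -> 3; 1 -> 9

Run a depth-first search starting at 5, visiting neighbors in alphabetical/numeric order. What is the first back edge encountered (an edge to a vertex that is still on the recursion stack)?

2→5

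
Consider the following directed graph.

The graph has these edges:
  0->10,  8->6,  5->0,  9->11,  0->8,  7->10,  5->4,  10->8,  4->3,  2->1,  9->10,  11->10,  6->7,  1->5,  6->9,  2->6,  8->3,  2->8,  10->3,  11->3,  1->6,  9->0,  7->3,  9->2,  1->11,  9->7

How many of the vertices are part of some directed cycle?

A vertex is on a directed cycle iff it belongs to a strongly connected component of size ≥ 2 (or has a self-loop).
The vertices on cycles are {0, 1, 2, 5, 6, 7, 8, 9, 10, 11} — 10 in total.

10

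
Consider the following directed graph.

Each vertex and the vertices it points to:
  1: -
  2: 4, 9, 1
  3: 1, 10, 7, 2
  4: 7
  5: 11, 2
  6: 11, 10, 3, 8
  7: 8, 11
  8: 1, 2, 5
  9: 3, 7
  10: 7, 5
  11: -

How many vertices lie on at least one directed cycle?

A vertex is on a directed cycle iff it belongs to a strongly connected component of size ≥ 2 (or has a self-loop).
The vertices on cycles are {2, 3, 4, 5, 7, 8, 9, 10} — 8 in total.

8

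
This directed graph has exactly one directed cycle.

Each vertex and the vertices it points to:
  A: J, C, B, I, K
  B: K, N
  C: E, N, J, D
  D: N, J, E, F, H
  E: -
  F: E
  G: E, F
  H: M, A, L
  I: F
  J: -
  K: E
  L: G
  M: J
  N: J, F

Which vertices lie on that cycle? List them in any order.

DFS with gray/black marking from H:
H gray
  M gray
    J gray
    J black
  M black
  A gray
    A→J: J black — skip
    C gray
      E gray
      E black
      N gray
        N→J: J black — skip
        F gray
          F→E: E black — skip
        F black
      N black
      C→J: J black — skip
      D gray
        D→N: N black — skip
        D→J: J black — skip
        D→E: E black — skip
        D→F: F black — skip
        D→H: H is gray → back edge
Back edge closes the cycle H → A → C → D → H; its vertices are {A, C, D, H}.

A, C, D, H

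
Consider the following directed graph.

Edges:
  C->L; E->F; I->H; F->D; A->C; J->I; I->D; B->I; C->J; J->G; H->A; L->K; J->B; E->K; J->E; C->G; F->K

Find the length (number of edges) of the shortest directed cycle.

5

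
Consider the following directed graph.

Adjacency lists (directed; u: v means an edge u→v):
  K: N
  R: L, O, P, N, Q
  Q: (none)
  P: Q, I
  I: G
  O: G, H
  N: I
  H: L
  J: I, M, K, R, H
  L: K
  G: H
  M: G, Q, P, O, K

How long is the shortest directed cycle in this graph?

6

For each vertex v, BFS finds the shortest path from v back to v.
The shortest such closed walk is L → K → N → I → G → H → L, length 6.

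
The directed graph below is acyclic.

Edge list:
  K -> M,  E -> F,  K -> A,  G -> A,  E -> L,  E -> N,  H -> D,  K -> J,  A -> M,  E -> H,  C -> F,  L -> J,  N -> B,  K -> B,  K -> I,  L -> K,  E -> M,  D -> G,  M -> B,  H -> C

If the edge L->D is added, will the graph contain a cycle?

No

Adding L→D creates a cycle iff D can already reach L.
Explore from D: no path reaches L. The graph stays acyclic.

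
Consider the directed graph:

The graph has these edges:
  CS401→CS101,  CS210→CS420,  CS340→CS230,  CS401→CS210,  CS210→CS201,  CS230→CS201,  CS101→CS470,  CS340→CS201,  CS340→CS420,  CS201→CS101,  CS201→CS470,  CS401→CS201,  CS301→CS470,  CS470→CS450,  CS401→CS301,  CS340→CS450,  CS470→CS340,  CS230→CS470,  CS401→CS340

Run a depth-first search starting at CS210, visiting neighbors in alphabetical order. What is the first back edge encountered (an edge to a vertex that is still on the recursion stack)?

DFS from CS210 (visiting neighbors in alphabetical order); mark gray on enter, black on exit:
CS210 gray
  CS201 gray
    CS101 gray
      CS470 gray
        CS340 gray
          CS340→CS201: CS201 is gray → back edge
First back edge: CS340 → CS201.

CS340->CS201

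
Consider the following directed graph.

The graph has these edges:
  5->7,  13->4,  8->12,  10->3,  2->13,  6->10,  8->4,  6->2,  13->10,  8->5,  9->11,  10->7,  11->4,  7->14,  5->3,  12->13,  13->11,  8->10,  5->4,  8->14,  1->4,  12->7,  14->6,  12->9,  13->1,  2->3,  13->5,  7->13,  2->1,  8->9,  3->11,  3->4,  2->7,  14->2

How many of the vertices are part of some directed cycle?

A vertex is on a directed cycle iff it belongs to a strongly connected component of size ≥ 2 (or has a self-loop).
The vertices on cycles are {2, 5, 6, 7, 10, 13, 14} — 7 in total.

7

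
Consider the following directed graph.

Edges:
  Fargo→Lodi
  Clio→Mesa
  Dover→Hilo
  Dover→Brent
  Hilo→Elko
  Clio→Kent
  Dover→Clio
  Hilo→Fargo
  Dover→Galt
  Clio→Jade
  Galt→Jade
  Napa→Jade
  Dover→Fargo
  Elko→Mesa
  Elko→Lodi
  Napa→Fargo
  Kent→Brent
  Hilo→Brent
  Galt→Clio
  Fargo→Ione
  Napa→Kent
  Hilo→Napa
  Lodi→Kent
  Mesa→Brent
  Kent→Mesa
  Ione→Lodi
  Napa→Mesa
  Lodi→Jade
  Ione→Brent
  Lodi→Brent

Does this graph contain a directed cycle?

DFS with white/gray/black marking, starting from Elko:
Elko gray
  Mesa gray
    Brent gray
    Brent black
  Mesa black
  Lodi gray
    Jade gray
    Jade black
    Kent gray
      Kent→Brent: Brent black — skip
      Kent→Mesa: Mesa black — skip
    Kent black
    Lodi→Brent: Brent black — skip
  Lodi black
Elko black
Clio gray
  Clio→Jade: Jade black — skip
  Clio→Mesa: Mesa black — skip
  Clio→Kent: Kent black — skip
Clio black
Fargo gray
  Fargo→Lodi: Lodi black — skip
  Ione gray
    Ione→Brent: Brent black — skip
    Ione→Lodi: Lodi black — skip
  Ione black
Fargo black
Hilo gray
  Hilo→Elko: Elko black — skip
  Napa gray
    Napa→Fargo: Fargo black — skip
    Napa→Kent: Kent black — skip
    Napa→Jade: Jade black — skip
    Napa→Mesa: Mesa black — skip
  Napa black
  Hilo→Fargo: Fargo black — skip
  Hilo→Brent: Brent black — skip
Hilo black
Dover gray
  Dover→Fargo: Fargo black — skip
  Dover→Brent: Brent black — skip
  Dover→Hilo: Hilo black — skip
  Galt gray
    Galt→Jade: Jade black — skip
    Galt→Clio: Clio black — skip
  Galt black
  Dover→Clio: Clio black — skip
Dover black
Every edge goes to a white or black vertex — no back edge, so the graph is acyclic.

No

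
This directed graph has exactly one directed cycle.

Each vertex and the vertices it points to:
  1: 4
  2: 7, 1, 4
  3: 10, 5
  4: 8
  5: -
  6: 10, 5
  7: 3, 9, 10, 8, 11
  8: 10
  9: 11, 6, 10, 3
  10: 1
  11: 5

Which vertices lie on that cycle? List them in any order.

DFS with gray/black marking from 1:
1 gray
  4 gray
    8 gray
      10 gray
        10→1: 1 is gray → back edge
Back edge closes the cycle 1 → 4 → 8 → 10 → 1; its vertices are {1, 4, 8, 10}.

1, 4, 8, 10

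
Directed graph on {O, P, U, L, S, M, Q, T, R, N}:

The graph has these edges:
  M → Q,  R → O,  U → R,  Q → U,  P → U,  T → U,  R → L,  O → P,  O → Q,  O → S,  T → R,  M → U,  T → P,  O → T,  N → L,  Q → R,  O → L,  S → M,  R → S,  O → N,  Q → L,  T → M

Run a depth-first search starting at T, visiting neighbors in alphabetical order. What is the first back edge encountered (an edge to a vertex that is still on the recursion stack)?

U→R

DFS from T (visiting neighbors in alphabetical order); mark gray on enter, black on exit:
T gray
  M gray
    Q gray
      L gray
      L black
      R gray
        R→L: L black — skip
        O gray
          O→L: L black — skip
          N gray
            N→L: L black — skip
          N black
          P gray
            U gray
              U→R: R is gray → back edge
First back edge: U → R.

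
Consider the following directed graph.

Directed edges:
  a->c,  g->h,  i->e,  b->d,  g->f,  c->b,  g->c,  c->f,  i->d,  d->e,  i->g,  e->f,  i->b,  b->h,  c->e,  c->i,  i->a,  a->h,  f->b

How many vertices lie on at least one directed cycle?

8

A vertex is on a directed cycle iff it belongs to a strongly connected component of size ≥ 2 (or has a self-loop).
The vertices on cycles are {a, b, c, d, e, f, g, i} — 8 in total.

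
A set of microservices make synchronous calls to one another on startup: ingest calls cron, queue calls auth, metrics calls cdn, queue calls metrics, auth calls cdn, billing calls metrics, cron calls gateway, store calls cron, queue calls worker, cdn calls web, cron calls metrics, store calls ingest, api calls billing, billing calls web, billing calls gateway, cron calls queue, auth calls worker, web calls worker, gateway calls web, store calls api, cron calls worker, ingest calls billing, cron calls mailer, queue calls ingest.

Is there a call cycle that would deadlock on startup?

Yes

DFS with white/gray/black marking, starting from mailer:
mailer gray
mailer black
cdn gray
  web gray
    worker gray
    worker black
  web black
cdn black
cron gray
  gateway gray
    gateway→web: web black — skip
  gateway black
  cron→mailer: mailer black — skip
  queue gray
    ingest gray
      billing gray
        billing→gateway: gateway black — skip
        billing→web: web black — skip
        metrics gray
          metrics→cdn: cdn black — skip
        metrics black
      billing black
      ingest→cron: cron is gray → back edge
Back edge found, so a cycle exists: cron → queue → ingest → cron.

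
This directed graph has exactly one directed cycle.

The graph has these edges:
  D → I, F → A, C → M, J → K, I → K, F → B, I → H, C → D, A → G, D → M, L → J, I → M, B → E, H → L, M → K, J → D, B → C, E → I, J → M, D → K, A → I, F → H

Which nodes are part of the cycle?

D, H, I, J, L

DFS with gray/black marking from H:
H gray
  L gray
    J gray
      D gray
        M gray
          K gray
          K black
        M black
        I gray
          I→K: K black — skip
          I→H: H is gray → back edge
Back edge closes the cycle H → L → J → D → I → H; its vertices are {D, H, I, J, L}.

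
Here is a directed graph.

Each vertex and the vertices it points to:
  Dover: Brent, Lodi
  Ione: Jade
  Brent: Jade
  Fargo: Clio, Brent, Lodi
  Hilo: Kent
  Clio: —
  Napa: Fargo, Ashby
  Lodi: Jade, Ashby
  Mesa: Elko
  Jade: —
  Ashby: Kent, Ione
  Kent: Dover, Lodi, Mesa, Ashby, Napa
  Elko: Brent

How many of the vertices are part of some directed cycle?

A vertex is on a directed cycle iff it belongs to a strongly connected component of size ≥ 2 (or has a self-loop).
The vertices on cycles are {Kent, Lodi, Napa, Ashby, Dover, Fargo} — 6 in total.

6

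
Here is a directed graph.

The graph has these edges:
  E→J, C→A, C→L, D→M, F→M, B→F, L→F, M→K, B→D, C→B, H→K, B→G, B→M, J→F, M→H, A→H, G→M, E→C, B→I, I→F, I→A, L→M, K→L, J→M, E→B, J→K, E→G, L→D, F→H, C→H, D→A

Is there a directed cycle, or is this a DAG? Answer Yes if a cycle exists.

Yes

DFS with white/gray/black marking, starting from B:
B gray
  I gray
    F gray
      H gray
        K gray
          L gray
            L→F: F is gray → back edge
Back edge found, so a cycle exists: F → H → K → L → F.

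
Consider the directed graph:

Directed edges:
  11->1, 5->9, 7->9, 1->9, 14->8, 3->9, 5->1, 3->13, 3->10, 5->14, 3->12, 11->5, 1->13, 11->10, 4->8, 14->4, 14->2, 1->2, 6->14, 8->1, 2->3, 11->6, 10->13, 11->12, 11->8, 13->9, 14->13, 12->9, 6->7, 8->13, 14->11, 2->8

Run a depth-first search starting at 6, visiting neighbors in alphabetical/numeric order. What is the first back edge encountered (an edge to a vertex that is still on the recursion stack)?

DFS from 6 (visiting neighbors in alphabetical/numeric order); mark gray on enter, black on exit:
6 gray
  7 gray
    9 gray
    9 black
  7 black
  14 gray
    2 gray
      3 gray
        3→9: 9 black — skip
        10 gray
          13 gray
            13→9: 9 black — skip
          13 black
        10 black
        12 gray
          12→9: 9 black — skip
        12 black
        3→13: 13 black — skip
      3 black
      8 gray
        1 gray
          1→2: 2 is gray → back edge
First back edge: 1 → 2.

1→2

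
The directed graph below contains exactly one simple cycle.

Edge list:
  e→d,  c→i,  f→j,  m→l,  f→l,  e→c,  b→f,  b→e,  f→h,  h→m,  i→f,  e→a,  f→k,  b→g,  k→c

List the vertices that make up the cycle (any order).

c, f, i, k

DFS with gray/black marking from f:
f gray
  l gray
  l black
  j gray
  j black
  k gray
    c gray
      i gray
        i→f: f is gray → back edge
Back edge closes the cycle f → k → c → i → f; its vertices are {c, f, i, k}.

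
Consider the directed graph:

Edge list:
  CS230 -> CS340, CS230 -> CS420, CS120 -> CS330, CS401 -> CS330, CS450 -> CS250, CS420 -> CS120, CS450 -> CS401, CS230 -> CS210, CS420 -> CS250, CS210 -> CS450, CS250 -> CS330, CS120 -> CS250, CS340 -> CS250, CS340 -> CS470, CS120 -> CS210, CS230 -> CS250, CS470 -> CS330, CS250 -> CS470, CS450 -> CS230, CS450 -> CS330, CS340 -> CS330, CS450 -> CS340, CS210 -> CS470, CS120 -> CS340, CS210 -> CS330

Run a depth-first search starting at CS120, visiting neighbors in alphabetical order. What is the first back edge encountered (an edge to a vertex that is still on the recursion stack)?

CS230->CS210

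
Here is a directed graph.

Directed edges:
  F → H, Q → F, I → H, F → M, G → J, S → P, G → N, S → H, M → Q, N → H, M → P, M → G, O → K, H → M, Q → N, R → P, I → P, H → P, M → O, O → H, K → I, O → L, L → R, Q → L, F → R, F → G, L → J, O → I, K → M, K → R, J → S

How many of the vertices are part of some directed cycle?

A vertex is on a directed cycle iff it belongs to a strongly connected component of size ≥ 2 (or has a self-loop).
The vertices on cycles are {F, G, H, I, J, K, L, M, N, O, Q, S} — 12 in total.

12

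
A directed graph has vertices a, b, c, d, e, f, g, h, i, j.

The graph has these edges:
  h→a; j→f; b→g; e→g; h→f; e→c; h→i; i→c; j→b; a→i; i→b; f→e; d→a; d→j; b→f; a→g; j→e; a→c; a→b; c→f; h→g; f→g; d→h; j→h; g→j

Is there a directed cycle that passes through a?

Yes

a is on a cycle iff a can reach itself via ≥1 edge.
a → g → j → h → a — yes.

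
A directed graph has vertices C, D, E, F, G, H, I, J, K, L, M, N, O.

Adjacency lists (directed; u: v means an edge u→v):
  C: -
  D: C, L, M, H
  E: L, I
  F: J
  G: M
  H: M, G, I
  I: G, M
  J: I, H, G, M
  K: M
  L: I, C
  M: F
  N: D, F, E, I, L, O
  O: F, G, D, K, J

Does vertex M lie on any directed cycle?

M is on a cycle iff M can reach itself via ≥1 edge.
M → F → J → M — yes.

Yes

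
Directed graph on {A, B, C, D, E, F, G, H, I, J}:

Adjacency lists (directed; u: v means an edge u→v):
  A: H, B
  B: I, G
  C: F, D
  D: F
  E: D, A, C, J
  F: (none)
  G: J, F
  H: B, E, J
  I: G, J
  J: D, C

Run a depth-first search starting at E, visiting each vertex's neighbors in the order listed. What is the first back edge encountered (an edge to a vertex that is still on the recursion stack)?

H→E

DFS from E (visiting each vertex's neighbors in the order listed); mark gray on enter, black on exit:
E gray
  D gray
    F gray
    F black
  D black
  A gray
    H gray
      B gray
        I gray
          G gray
            J gray
              J→D: D black — skip
              C gray
                C→F: F black — skip
                C→D: D black — skip
              C black
            J black
            G→F: F black — skip
          G black
          I→J: J black — skip
        I black
        B→G: G black — skip
      B black
      H→E: E is gray → back edge
First back edge: H → E.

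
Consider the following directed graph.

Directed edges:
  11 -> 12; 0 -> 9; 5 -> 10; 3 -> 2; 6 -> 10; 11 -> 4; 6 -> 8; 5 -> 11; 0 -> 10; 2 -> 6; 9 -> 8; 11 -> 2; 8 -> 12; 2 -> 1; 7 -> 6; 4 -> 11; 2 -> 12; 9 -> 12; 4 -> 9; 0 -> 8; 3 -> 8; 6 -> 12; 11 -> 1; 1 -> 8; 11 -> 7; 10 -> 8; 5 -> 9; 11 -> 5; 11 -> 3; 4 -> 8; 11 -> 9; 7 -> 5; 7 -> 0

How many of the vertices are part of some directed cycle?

A vertex is on a directed cycle iff it belongs to a strongly connected component of size ≥ 2 (or has a self-loop).
The vertices on cycles are {4, 5, 7, 11} — 4 in total.

4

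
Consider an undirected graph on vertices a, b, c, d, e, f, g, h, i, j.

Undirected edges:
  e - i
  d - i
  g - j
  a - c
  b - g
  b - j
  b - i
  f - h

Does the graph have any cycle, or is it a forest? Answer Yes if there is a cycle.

DFS, tracking each vertex's parent; an edge to a visited non-parent vertex closes a cycle.
Start from e:
visit e (parent –)
  visit i (parent e)
    visit b (parent i)
      visit g (parent b)
        g–b: parent, skip
        visit j (parent g)
          j–b: b visited and ≠ parent → cycle
Cycle: b – g – j – b.

Yes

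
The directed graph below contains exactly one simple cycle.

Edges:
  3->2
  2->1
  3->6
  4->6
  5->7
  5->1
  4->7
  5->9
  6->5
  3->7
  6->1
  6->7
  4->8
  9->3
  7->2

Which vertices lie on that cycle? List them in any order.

DFS with gray/black marking from 6:
6 gray
  5 gray
    7 gray
      2 gray
        1 gray
        1 black
      2 black
    7 black
    9 gray
      3 gray
        3→6: 6 is gray → back edge
Back edge closes the cycle 6 → 5 → 9 → 3 → 6; its vertices are {3, 5, 6, 9}.

3, 5, 6, 9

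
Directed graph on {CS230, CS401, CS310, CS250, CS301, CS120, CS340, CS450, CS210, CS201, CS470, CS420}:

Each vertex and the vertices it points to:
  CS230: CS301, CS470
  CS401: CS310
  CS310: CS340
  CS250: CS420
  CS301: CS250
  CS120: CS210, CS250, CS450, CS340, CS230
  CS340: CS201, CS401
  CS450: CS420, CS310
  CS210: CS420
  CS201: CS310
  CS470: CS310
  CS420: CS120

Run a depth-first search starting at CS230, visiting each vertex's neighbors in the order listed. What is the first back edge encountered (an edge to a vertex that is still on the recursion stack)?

CS210→CS420

DFS from CS230 (visiting each vertex's neighbors in the order listed); mark gray on enter, black on exit:
CS230 gray
  CS301 gray
    CS250 gray
      CS420 gray
        CS120 gray
          CS210 gray
            CS210→CS420: CS420 is gray → back edge
First back edge: CS210 → CS420.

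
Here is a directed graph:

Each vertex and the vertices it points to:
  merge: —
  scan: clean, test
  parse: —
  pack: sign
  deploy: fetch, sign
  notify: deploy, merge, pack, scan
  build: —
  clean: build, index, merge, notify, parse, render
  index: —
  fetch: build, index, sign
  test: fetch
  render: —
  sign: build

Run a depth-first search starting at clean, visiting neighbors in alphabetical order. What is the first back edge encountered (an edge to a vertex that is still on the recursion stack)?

scan->clean

DFS from clean (visiting neighbors in alphabetical order); mark gray on enter, black on exit:
clean gray
  build gray
  build black
  index gray
  index black
  merge gray
  merge black
  notify gray
    deploy gray
      fetch gray
        fetch→build: build black — skip
        fetch→index: index black — skip
        sign gray
          sign→build: build black — skip
        sign black
      fetch black
      deploy→sign: sign black — skip
    deploy black
    notify→merge: merge black — skip
    pack gray
      pack→sign: sign black — skip
    pack black
    scan gray
      scan→clean: clean is gray → back edge
First back edge: scan → clean.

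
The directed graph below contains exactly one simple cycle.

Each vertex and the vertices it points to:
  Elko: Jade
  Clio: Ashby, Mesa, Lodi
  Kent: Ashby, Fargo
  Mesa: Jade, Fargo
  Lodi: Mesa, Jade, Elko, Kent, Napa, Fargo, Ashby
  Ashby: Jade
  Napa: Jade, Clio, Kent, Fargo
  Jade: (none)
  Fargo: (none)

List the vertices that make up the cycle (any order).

Clio, Lodi, Napa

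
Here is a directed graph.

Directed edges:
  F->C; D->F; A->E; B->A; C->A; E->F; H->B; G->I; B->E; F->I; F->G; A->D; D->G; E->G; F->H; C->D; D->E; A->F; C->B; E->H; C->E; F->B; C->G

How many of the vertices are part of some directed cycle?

7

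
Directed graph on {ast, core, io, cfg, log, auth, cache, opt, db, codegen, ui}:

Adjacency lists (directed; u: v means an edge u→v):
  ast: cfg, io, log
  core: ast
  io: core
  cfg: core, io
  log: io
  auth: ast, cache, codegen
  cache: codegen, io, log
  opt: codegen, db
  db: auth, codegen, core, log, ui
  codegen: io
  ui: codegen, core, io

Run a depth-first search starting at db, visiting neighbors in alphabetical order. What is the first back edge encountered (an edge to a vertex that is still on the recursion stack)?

DFS from db (visiting neighbors in alphabetical order); mark gray on enter, black on exit:
db gray
  auth gray
    ast gray
      cfg gray
        core gray
          core→ast: ast is gray → back edge
First back edge: core → ast.

core→ast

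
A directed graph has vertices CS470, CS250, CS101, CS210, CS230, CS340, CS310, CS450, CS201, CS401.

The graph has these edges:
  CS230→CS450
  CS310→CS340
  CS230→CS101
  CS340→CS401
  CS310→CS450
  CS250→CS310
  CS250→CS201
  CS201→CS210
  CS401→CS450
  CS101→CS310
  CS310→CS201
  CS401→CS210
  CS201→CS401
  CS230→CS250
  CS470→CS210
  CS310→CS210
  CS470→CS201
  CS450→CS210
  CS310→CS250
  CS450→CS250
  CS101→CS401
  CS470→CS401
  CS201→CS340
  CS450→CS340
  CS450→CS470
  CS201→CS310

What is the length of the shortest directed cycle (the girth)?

2

For each vertex v, BFS finds the shortest path from v back to v.
The shortest such closed walk is CS250 → CS310 → CS250, length 2.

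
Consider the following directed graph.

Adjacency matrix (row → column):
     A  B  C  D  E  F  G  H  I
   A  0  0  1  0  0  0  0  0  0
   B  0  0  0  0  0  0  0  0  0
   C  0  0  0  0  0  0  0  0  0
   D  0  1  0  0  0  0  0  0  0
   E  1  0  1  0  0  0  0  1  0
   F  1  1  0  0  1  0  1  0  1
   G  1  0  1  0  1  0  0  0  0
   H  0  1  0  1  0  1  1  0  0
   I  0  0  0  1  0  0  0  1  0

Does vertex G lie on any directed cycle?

Yes

G is on a cycle iff G can reach itself via ≥1 edge.
G → E → H → G — yes.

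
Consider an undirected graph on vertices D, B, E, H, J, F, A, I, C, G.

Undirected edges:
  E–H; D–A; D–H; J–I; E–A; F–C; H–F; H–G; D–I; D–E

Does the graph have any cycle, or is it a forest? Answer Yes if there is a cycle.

Yes

DFS, tracking each vertex's parent; an edge to a visited non-parent vertex closes a cycle.
Start from D:
visit D (parent –)
  visit I (parent D)
    visit J (parent I)
      J–I: parent, skip
    I–D: parent, skip
  visit E (parent D)
    E–D: parent, skip
    visit A (parent E)
      A–D: D visited and ≠ parent → cycle
Cycle: D – E – A – D.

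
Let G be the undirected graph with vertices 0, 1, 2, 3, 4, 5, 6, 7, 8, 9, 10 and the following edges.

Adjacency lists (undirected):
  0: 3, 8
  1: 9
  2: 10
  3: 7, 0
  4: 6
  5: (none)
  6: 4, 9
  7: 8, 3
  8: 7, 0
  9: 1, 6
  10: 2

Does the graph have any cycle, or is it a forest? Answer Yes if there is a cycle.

DFS, tracking each vertex's parent; an edge to a visited non-parent vertex closes a cycle.
Start from 7:
visit 7 (parent –)
  visit 8 (parent 7)
    8–7: parent, skip
    visit 0 (parent 8)
      visit 3 (parent 0)
        3–7: 7 visited and ≠ parent → cycle
Cycle: 7 – 8 – 0 – 3 – 7.

Yes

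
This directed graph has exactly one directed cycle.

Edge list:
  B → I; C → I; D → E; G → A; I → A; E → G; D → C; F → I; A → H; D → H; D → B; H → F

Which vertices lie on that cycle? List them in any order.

DFS with gray/black marking from H:
H gray
  F gray
    I gray
      A gray
        A→H: H is gray → back edge
Back edge closes the cycle H → F → I → A → H; its vertices are {A, F, H, I}.

A, F, H, I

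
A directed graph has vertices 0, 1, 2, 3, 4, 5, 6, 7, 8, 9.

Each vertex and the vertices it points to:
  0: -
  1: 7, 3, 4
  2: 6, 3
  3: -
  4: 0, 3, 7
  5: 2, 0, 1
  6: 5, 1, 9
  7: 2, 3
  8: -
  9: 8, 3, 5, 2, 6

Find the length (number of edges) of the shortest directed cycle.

2

For each vertex v, BFS finds the shortest path from v back to v.
The shortest such closed walk is 9 → 6 → 9, length 2.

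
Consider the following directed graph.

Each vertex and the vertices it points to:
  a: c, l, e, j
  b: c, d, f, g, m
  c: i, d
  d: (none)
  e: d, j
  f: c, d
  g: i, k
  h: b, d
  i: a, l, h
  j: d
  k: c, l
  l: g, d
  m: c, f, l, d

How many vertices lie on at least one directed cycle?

10

A vertex is on a directed cycle iff it belongs to a strongly connected component of size ≥ 2 (or has a self-loop).
The vertices on cycles are {a, b, c, f, g, h, i, k, l, m} — 10 in total.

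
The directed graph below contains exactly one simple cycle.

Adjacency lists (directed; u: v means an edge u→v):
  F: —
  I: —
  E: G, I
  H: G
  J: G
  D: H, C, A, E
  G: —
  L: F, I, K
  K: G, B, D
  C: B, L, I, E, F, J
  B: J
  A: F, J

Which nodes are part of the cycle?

C, D, K, L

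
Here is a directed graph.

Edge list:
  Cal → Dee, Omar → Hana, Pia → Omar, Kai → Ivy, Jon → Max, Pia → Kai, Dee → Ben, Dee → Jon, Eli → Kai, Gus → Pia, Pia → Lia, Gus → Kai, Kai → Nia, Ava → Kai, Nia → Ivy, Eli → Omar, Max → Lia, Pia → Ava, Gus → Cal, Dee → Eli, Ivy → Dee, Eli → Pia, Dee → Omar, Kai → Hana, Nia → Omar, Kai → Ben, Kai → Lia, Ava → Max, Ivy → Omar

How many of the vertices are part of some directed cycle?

7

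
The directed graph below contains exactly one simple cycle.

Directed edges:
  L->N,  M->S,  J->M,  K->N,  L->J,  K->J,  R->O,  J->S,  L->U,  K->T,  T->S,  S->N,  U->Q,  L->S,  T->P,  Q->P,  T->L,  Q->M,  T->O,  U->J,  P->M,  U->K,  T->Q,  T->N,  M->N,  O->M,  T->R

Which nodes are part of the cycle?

K, L, T, U

DFS with gray/black marking from T:
T gray
  O gray
    M gray
      N gray
      N black
      S gray
        S→N: N black — skip
      S black
    M black
  O black
  P gray
    P→M: M black — skip
  P black
  T→S: S black — skip
  L gray
    U gray
      J gray
        J→M: M black — skip
        J→S: S black — skip
      J black
      K gray
        K→J: J black — skip
        K→T: T is gray → back edge
Back edge closes the cycle T → L → U → K → T; its vertices are {K, L, T, U}.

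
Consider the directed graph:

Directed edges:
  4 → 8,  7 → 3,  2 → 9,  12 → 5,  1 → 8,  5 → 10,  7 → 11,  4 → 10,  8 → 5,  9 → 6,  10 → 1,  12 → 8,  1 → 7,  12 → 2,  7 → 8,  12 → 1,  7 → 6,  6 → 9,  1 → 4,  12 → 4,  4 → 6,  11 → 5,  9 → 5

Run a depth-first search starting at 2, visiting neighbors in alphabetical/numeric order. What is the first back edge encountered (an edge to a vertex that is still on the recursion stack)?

6→9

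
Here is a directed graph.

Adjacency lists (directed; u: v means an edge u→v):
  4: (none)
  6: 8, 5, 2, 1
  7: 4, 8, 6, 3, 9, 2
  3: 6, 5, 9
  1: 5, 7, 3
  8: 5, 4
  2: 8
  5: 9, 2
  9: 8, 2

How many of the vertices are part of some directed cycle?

8

A vertex is on a directed cycle iff it belongs to a strongly connected component of size ≥ 2 (or has a self-loop).
The vertices on cycles are {1, 2, 3, 5, 6, 7, 8, 9} — 8 in total.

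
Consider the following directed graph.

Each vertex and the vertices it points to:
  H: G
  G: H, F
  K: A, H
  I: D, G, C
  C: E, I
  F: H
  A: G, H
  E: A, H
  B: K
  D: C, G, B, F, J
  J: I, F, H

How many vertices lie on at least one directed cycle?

7

A vertex is on a directed cycle iff it belongs to a strongly connected component of size ≥ 2 (or has a self-loop).
The vertices on cycles are {C, D, F, G, H, I, J} — 7 in total.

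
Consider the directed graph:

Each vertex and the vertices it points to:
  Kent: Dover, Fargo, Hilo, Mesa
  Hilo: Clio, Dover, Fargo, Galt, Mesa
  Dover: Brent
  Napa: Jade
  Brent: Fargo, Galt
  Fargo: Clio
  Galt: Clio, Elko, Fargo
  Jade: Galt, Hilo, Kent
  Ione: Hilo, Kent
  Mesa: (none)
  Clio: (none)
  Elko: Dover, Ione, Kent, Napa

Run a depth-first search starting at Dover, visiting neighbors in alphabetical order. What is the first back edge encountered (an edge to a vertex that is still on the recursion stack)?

Elko->Dover

DFS from Dover (visiting neighbors in alphabetical order); mark gray on enter, black on exit:
Dover gray
  Brent gray
    Fargo gray
      Clio gray
      Clio black
    Fargo black
    Galt gray
      Galt→Clio: Clio black — skip
      Elko gray
        Elko→Dover: Dover is gray → back edge
First back edge: Elko → Dover.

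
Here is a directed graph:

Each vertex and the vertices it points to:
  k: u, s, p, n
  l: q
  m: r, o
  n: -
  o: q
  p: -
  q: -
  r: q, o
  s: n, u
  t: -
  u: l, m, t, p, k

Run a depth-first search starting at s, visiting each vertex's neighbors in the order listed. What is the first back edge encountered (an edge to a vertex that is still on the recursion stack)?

DFS from s (visiting each vertex's neighbors in the order listed); mark gray on enter, black on exit:
s gray
  n gray
  n black
  u gray
    l gray
      q gray
      q black
    l black
    m gray
      r gray
        r→q: q black — skip
        o gray
          o→q: q black — skip
        o black
      r black
      m→o: o black — skip
    m black
    t gray
    t black
    p gray
    p black
    k gray
      k→u: u is gray → back edge
First back edge: k → u.

k->u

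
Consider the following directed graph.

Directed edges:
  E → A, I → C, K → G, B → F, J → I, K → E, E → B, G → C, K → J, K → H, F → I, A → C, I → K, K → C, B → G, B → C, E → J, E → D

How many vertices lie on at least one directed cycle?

6

A vertex is on a directed cycle iff it belongs to a strongly connected component of size ≥ 2 (or has a self-loop).
The vertices on cycles are {B, E, F, I, J, K} — 6 in total.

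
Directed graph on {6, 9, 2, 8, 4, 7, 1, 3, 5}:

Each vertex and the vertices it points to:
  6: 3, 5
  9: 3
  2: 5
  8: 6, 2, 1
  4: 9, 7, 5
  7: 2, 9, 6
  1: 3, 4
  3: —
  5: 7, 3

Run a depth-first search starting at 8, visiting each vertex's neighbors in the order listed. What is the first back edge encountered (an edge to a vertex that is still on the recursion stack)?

DFS from 8 (visiting each vertex's neighbors in the order listed); mark gray on enter, black on exit:
8 gray
  6 gray
    3 gray
    3 black
    5 gray
      7 gray
        2 gray
          2→5: 5 is gray → back edge
First back edge: 2 → 5.

2→5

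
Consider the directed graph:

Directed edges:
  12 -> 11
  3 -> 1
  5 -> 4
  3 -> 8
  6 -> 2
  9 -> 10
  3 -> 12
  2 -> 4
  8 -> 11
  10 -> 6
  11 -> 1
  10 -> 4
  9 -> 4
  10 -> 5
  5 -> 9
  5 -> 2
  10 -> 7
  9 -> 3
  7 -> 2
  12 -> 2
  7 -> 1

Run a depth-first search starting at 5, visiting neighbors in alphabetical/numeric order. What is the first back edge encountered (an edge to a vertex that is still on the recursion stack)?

10->5

DFS from 5 (visiting neighbors in alphabetical/numeric order); mark gray on enter, black on exit:
5 gray
  2 gray
    4 gray
    4 black
  2 black
  5→4: 4 black — skip
  9 gray
    3 gray
      1 gray
      1 black
      8 gray
        11 gray
          11→1: 1 black — skip
        11 black
      8 black
      12 gray
        12→2: 2 black — skip
        12→11: 11 black — skip
      12 black
    3 black
    9→4: 4 black — skip
    10 gray
      10→4: 4 black — skip
      10→5: 5 is gray → back edge
First back edge: 10 → 5.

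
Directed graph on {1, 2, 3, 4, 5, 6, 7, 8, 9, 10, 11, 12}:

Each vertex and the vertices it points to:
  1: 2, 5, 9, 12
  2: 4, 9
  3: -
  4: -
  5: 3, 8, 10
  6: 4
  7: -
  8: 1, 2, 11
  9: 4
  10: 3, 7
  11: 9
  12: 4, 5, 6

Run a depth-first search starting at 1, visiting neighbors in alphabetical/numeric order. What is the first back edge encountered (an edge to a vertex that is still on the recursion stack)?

8->1

DFS from 1 (visiting neighbors in alphabetical/numeric order); mark gray on enter, black on exit:
1 gray
  2 gray
    4 gray
    4 black
    9 gray
      9→4: 4 black — skip
    9 black
  2 black
  5 gray
    3 gray
    3 black
    8 gray
      8→1: 1 is gray → back edge
First back edge: 8 → 1.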